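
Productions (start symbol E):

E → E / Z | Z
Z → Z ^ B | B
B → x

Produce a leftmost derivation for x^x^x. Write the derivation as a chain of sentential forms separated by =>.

E => Z   [E → Z]
Z => Z^B   [Z → Z ^ B]
Z^B => Z^B^B   [Z → Z ^ B]
Z^B^B => B^B^B   [Z → B]
B^B^B => x^B^B   [B → x]
x^B^B => x^x^B   [B → x]
x^x^B => x^x^x   [B → x]

E=>Z=>Z^B=>Z^B^B=>B^B^B=>x^B^B=>x^x^B=>x^x^x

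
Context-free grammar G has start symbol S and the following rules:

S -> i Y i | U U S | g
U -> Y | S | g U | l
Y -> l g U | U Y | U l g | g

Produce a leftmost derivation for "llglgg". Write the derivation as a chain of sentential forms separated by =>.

S => UUS => lUS => lYS => llgUS => llgYS => llgUYS => llglYS => llglgS => llglgg

S => UUS   [S -> U U S]
UUS => lUS   [U -> l]
lUS => lYS   [U -> Y]
lYS => llgUS   [Y -> l g U]
llgUS => llgYS   [U -> Y]
llgYS => llgUYS   [Y -> U Y]
llgUYS => llglYS   [U -> l]
llglYS => llglgS   [Y -> g]
llglgS => llglgg   [S -> g]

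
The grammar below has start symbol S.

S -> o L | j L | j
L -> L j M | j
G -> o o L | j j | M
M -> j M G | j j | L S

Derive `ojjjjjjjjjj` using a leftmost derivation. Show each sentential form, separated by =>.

S=>oL=>oLjM=>oLjMjM=>oLjMjMjM=>ojjMjMjM=>ojjLSjMjM=>ojjjSjMjM=>ojjjjjMjM=>ojjjjjjjjM=>ojjjjjjjjjj

S => oL   [S -> o L]
oL => oLjM   [L -> L j M]
oLjM => oLjMjM   [L -> L j M]
oLjMjM => oLjMjMjM   [L -> L j M]
oLjMjMjM => ojjMjMjM   [L -> j]
ojjMjMjM => ojjLSjMjM   [M -> L S]
ojjLSjMjM => ojjjSjMjM   [L -> j]
ojjjSjMjM => ojjjjjMjM   [S -> j]
ojjjjjMjM => ojjjjjjjjM   [M -> j j]
ojjjjjjjjM => ojjjjjjjjjj   [M -> j j]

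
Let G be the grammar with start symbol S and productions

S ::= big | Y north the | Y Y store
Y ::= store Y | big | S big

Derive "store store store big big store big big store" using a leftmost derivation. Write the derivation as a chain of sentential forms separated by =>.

S => Y Y store   [S ::= Y Y store]
Y Y store => store Y Y store   [Y ::= store Y]
store Y Y store => store S big Y store   [Y ::= S big]
store S big Y store => store Y Y store big Y store   [S ::= Y Y store]
store Y Y store big Y store => store store Y Y store big Y store   [Y ::= store Y]
store store Y Y store big Y store => store store store Y Y store big Y store   [Y ::= store Y]
store store store Y Y store big Y store => store store store big Y store big Y store   [Y ::= big]
store store store big Y store big Y store => store store store big big store big Y store   [Y ::= big]
store store store big big store big Y store => store store store big big store big big store   [Y ::= big]

S => Y Y store => store Y Y store => store S big Y store => store Y Y store big Y store => store store Y Y store big Y store => store store store Y Y store big Y store => store store store big Y store big Y store => store store store big big store big Y store => store store store big big store big big store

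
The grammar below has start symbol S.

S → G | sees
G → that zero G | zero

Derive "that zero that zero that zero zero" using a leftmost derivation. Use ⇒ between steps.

S ⇒ G   [S → G]
G ⇒ that zero G   [G → that zero G]
that zero G ⇒ that zero that zero G   [G → that zero G]
that zero that zero G ⇒ that zero that zero that zero G   [G → that zero G]
that zero that zero that zero G ⇒ that zero that zero that zero zero   [G → zero]

S ⇒ G ⇒ that zero G ⇒ that zero that zero G ⇒ that zero that zero that zero G ⇒ that zero that zero that zero zero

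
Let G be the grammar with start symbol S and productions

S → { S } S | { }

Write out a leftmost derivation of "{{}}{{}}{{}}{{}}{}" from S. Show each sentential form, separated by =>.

S => {S}S   [S → { S } S]
{S}S => {{}}S   [S → { }]
{{}}S => {{}}{S}S   [S → { S } S]
{{}}{S}S => {{}}{{}}S   [S → { }]
{{}}{{}}S => {{}}{{}}{S}S   [S → { S } S]
{{}}{{}}{S}S => {{}}{{}}{{}}S   [S → { }]
{{}}{{}}{{}}S => {{}}{{}}{{}}{S}S   [S → { S } S]
{{}}{{}}{{}}{S}S => {{}}{{}}{{}}{{}}S   [S → { }]
{{}}{{}}{{}}{{}}S => {{}}{{}}{{}}{{}}{}   [S → { }]

S=>{S}S=>{{}}S=>{{}}{S}S=>{{}}{{}}S=>{{}}{{}}{S}S=>{{}}{{}}{{}}S=>{{}}{{}}{{}}{S}S=>{{}}{{}}{{}}{{}}S=>{{}}{{}}{{}}{{}}{}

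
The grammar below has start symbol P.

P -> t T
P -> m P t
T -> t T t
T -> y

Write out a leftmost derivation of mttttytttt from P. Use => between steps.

P=>mPt=>mtTt=>mttTtt=>mtttTttt=>mttttTtttt=>mttttytttt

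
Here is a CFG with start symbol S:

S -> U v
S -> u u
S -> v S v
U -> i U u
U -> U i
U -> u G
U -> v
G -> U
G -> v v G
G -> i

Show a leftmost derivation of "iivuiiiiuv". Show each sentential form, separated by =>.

S => Uv   [S -> U v]
Uv => iUuv   [U -> i U u]
iUuv => iUiuv   [U -> U i]
iUiuv => iUiiuv   [U -> U i]
iUiiuv => iUiiiuv   [U -> U i]
iUiiiuv => iUiiiiuv   [U -> U i]
iUiiiiuv => iiUuiiiiuv   [U -> i U u]
iiUuiiiiuv => iivuiiiiuv   [U -> v]

S => Uv => iUuv => iUiuv => iUiiuv => iUiiiuv => iUiiiiuv => iiUuiiiiuv => iivuiiiiuv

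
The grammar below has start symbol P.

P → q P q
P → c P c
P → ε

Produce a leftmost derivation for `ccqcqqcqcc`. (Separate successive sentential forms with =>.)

P => cPc => ccPcc => ccqPqcc => ccqcPcqcc => ccqcqPqcqcc => ccqcqqcqcc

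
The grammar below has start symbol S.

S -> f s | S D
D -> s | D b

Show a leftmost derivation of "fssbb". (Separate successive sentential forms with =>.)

S=>SD=>fsD=>fsDb=>fsDbb=>fssbb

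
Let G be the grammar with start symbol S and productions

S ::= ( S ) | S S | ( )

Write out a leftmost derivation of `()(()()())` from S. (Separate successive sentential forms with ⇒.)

S ⇒ SS ⇒ ()S ⇒ ()(S) ⇒ ()(SS) ⇒ ()(()S) ⇒ ()(()SS) ⇒ ()(()()S) ⇒ ()(()()())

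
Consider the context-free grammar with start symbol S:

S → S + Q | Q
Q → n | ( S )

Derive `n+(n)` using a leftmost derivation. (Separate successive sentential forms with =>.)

S => S+Q   [S → S + Q]
S+Q => Q+Q   [S → Q]
Q+Q => n+Q   [Q → n]
n+Q => n+(S)   [Q → ( S )]
n+(S) => n+(Q)   [S → Q]
n+(Q) => n+(n)   [Q → n]

S => S+Q => Q+Q => n+Q => n+(S) => n+(Q) => n+(n)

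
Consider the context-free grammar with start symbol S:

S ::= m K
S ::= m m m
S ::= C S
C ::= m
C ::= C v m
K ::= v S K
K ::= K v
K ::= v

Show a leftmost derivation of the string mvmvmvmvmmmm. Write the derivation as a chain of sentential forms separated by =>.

S => CS   [S ::= C S]
CS => CvmS   [C ::= C v m]
CvmS => CvmvmS   [C ::= C v m]
CvmvmS => CvmvmvmS   [C ::= C v m]
CvmvmvmS => CvmvmvmvmS   [C ::= C v m]
CvmvmvmvmS => mvmvmvmvmS   [C ::= m]
mvmvmvmvmS => mvmvmvmvmmmm   [S ::= m m m]

S => CS => CvmS => CvmvmS => CvmvmvmS => CvmvmvmvmS => mvmvmvmvmS => mvmvmvmvmmmm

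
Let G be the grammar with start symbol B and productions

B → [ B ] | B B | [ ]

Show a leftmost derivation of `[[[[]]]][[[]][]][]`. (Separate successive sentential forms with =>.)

B => BB   [B → B B]
BB => BBB   [B → B B]
BBB => [B]BB   [B → [ B ]]
[B]BB => [[B]]BB   [B → [ B ]]
[[B]]BB => [[[B]]]BB   [B → [ B ]]
[[[B]]]BB => [[[[]]]]BB   [B → [ ]]
[[[[]]]]BB => [[[[]]]][B]B   [B → [ B ]]
[[[[]]]][B]B => [[[[]]]][BB]B   [B → B B]
[[[[]]]][BB]B => [[[[]]]][[B]B]B   [B → [ B ]]
[[[[]]]][[B]B]B => [[[[]]]][[[]]B]B   [B → [ ]]
[[[[]]]][[[]]B]B => [[[[]]]][[[]][]]B   [B → [ ]]
[[[[]]]][[[]][]]B => [[[[]]]][[[]][]][]   [B → [ ]]

B=>BB=>BBB=>[B]BB=>[[B]]BB=>[[[B]]]BB=>[[[[]]]]BB=>[[[[]]]][B]B=>[[[[]]]][BB]B=>[[[[]]]][[B]B]B=>[[[[]]]][[[]]B]B=>[[[[]]]][[[]][]]B=>[[[[]]]][[[]][]][]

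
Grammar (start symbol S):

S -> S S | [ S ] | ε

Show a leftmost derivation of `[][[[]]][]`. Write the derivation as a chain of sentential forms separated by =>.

S=>SS=>SSS=>[S]SS=>[]SS=>[][S]S=>[][SS]S=>[][[S]S]S=>[][[[S]]S]S=>[][[[]]S]S=>[][[[]]]S=>[][[[]]][S]=>[][[[]]][]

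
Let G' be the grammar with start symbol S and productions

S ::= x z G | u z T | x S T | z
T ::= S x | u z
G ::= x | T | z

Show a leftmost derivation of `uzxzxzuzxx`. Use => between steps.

S => uzT => uzSx => uzxzGx => uzxzTx => uzxzSxx => uzxzxzGxx => uzxzxzTxx => uzxzxzuzxx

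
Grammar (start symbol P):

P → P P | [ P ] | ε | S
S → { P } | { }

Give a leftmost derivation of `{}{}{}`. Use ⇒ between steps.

P ⇒ PP ⇒ SP ⇒ {P}P ⇒ {}P ⇒ {}PP ⇒ {}SP ⇒ {}{}P ⇒ {}{}S ⇒ {}{}{P} ⇒ {}{}{}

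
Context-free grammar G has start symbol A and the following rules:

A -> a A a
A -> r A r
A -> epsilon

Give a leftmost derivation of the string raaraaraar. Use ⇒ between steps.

A ⇒ rAr ⇒ raAar ⇒ raaAaar ⇒ raarAraar ⇒ raaraAaraar ⇒ raaraaraar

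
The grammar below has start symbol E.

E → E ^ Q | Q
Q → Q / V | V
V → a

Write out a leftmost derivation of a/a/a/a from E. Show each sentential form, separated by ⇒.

E ⇒ Q ⇒ Q/V ⇒ Q/V/V ⇒ Q/V/V/V ⇒ V/V/V/V ⇒ a/V/V/V ⇒ a/a/V/V ⇒ a/a/a/V ⇒ a/a/a/a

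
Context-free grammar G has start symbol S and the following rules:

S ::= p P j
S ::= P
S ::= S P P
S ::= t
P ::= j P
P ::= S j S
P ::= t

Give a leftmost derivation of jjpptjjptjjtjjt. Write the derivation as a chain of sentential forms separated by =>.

S=>P=>jP=>jjP=>jjSjS=>jjpPjjS=>jjpSjSjjS=>jjpPjSjjS=>jjpSjSjSjjS=>jjppPjjSjSjjS=>jjpptjjSjSjjS=>jjpptjjpPjjSjjS=>jjpptjjptjjSjjS=>jjpptjjptjjtjjS=>jjpptjjptjjtjjt

S => P   [S ::= P]
P => jP   [P ::= j P]
jP => jjP   [P ::= j P]
jjP => jjSjS   [P ::= S j S]
jjSjS => jjpPjjS   [S ::= p P j]
jjpPjjS => jjpSjSjjS   [P ::= S j S]
jjpSjSjjS => jjpPjSjjS   [S ::= P]
jjpPjSjjS => jjpSjSjSjjS   [P ::= S j S]
jjpSjSjSjjS => jjppPjjSjSjjS   [S ::= p P j]
jjppPjjSjSjjS => jjpptjjSjSjjS   [P ::= t]
jjpptjjSjSjjS => jjpptjjpPjjSjjS   [S ::= p P j]
jjpptjjpPjjSjjS => jjpptjjptjjSjjS   [P ::= t]
jjpptjjptjjSjjS => jjpptjjptjjtjjS   [S ::= t]
jjpptjjptjjtjjS => jjpptjjptjjtjjt   [S ::= t]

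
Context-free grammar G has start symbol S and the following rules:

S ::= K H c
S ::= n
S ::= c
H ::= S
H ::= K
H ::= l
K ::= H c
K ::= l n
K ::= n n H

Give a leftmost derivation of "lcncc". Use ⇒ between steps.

S ⇒ KHc ⇒ HcHc ⇒ lcHc ⇒ lcKc ⇒ lcHcc ⇒ lcScc ⇒ lcncc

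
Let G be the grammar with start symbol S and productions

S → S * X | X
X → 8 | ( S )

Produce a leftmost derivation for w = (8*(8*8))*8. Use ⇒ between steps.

S ⇒ S*X ⇒ X*X ⇒ (S)*X ⇒ (S*X)*X ⇒ (X*X)*X ⇒ (8*X)*X ⇒ (8*(S))*X ⇒ (8*(S*X))*X ⇒ (8*(X*X))*X ⇒ (8*(8*X))*X ⇒ (8*(8*8))*X ⇒ (8*(8*8))*8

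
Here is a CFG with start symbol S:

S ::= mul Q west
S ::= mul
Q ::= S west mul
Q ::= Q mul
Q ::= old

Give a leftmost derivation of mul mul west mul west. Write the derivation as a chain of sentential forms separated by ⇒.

S ⇒ mul Q west   [S ::= mul Q west]
mul Q west ⇒ mul S west mul west   [Q ::= S west mul]
mul S west mul west ⇒ mul mul west mul west   [S ::= mul]

S ⇒ mul Q west ⇒ mul S west mul west ⇒ mul mul west mul west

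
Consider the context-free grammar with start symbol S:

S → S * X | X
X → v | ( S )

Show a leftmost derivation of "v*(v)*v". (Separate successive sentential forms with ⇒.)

S ⇒ S*X ⇒ S*X*X ⇒ X*X*X ⇒ v*X*X ⇒ v*(S)*X ⇒ v*(X)*X ⇒ v*(v)*X ⇒ v*(v)*v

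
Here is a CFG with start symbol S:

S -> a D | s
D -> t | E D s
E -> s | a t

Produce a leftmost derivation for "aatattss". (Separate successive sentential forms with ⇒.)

S⇒aD⇒aEDs⇒aatDs⇒aatEDss⇒aatatDss⇒aatattss

S ⇒ aD   [S -> a D]
aD ⇒ aEDs   [D -> E D s]
aEDs ⇒ aatDs   [E -> a t]
aatDs ⇒ aatEDss   [D -> E D s]
aatEDss ⇒ aatatDss   [E -> a t]
aatatDss ⇒ aatattss   [D -> t]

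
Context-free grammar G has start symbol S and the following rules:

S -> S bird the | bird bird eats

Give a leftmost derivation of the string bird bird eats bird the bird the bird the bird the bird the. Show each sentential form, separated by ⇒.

S ⇒ S bird the ⇒ S bird the bird the ⇒ S bird the bird the bird the ⇒ S bird the bird the bird the bird the ⇒ S bird the bird the bird the bird the bird the ⇒ bird bird eats bird the bird the bird the bird the bird the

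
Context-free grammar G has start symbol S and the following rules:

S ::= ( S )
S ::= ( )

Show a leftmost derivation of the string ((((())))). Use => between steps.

S => (S) => ((S)) => (((S))) => ((((S)))) => ((((()))))

S => (S)   [S ::= ( S )]
(S) => ((S))   [S ::= ( S )]
((S)) => (((S)))   [S ::= ( S )]
(((S))) => ((((S))))   [S ::= ( S )]
((((S)))) => ((((()))))   [S ::= ( )]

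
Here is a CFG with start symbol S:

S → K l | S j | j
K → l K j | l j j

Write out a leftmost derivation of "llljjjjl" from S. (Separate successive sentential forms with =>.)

S=>Kl=>lKjl=>llKjjl=>llljjjjl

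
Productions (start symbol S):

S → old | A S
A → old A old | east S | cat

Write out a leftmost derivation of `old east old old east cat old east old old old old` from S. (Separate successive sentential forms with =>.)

S => A S => old A old S => old east S old S => old east old old S => old east old old A S => old east old old east S S => old east old old east A S S => old east old old east cat S S => old east old old east cat A S S => old east old old east cat old A old S S => old east old old east cat old east S old S S => old east old old east cat old east old old S S => old east old old east cat old east old old old S => old east old old east cat old east old old old old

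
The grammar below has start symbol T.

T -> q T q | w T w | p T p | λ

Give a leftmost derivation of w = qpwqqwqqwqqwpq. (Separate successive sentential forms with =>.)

T => qTq => qpTpq => qpwTwpq => qpwqTqwpq => qpwqqTqqwpq => qpwqqwTwqqwpq => qpwqqwqTqwqqwpq => qpwqqwqqwqqwpq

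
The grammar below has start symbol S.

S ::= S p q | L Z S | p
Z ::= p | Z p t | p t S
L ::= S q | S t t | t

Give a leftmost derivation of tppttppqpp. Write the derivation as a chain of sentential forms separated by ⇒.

S ⇒ LZS   [S ::= L Z S]
LZS ⇒ SqZS   [L ::= S q]
SqZS ⇒ LZSqZS   [S ::= L Z S]
LZSqZS ⇒ SttZSqZS   [L ::= S t t]
SttZSqZS ⇒ LZSttZSqZS   [S ::= L Z S]
LZSttZSqZS ⇒ tZSttZSqZS   [L ::= t]
tZSttZSqZS ⇒ tpSttZSqZS   [Z ::= p]
tpSttZSqZS ⇒ tppttZSqZS   [S ::= p]
tppttZSqZS ⇒ tppttpSqZS   [Z ::= p]
tppttpSqZS ⇒ tppttppqZS   [S ::= p]
tppttppqZS ⇒ tppttppqpS   [Z ::= p]
tppttppqpS ⇒ tppttppqpp   [S ::= p]

S⇒LZS⇒SqZS⇒LZSqZS⇒SttZSqZS⇒LZSttZSqZS⇒tZSttZSqZS⇒tpSttZSqZS⇒tppttZSqZS⇒tppttpSqZS⇒tppttppqZS⇒tppttppqpS⇒tppttppqpp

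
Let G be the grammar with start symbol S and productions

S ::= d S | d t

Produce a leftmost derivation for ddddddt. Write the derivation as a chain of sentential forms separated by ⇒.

S⇒dS⇒ddS⇒dddS⇒ddddS⇒dddddS⇒ddddddt

S ⇒ dS   [S ::= d S]
dS ⇒ ddS   [S ::= d S]
ddS ⇒ dddS   [S ::= d S]
dddS ⇒ ddddS   [S ::= d S]
ddddS ⇒ dddddS   [S ::= d S]
dddddS ⇒ ddddddt   [S ::= d t]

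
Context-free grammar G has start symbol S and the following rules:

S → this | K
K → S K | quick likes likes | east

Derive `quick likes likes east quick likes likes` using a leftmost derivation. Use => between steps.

S => K => S K => K K => S K K => K K K => quick likes likes K K => quick likes likes east K => quick likes likes east quick likes likes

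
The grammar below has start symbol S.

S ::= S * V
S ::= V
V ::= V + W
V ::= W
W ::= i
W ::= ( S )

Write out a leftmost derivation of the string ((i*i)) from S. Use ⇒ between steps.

S ⇒ V   [S ::= V]
V ⇒ W   [V ::= W]
W ⇒ (S)   [W ::= ( S )]
(S) ⇒ (V)   [S ::= V]
(V) ⇒ (W)   [V ::= W]
(W) ⇒ ((S))   [W ::= ( S )]
((S)) ⇒ ((S*V))   [S ::= S * V]
((S*V)) ⇒ ((V*V))   [S ::= V]
((V*V)) ⇒ ((W*V))   [V ::= W]
((W*V)) ⇒ ((i*V))   [W ::= i]
((i*V)) ⇒ ((i*W))   [V ::= W]
((i*W)) ⇒ ((i*i))   [W ::= i]

S⇒V⇒W⇒(S)⇒(V)⇒(W)⇒((S))⇒((S*V))⇒((V*V))⇒((W*V))⇒((i*V))⇒((i*W))⇒((i*i))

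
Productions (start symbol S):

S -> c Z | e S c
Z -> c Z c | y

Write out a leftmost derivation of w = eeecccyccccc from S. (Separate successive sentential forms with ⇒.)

S ⇒ eSc ⇒ eeScc ⇒ eeeSccc ⇒ eeecZccc ⇒ eeeccZcccc ⇒ eeecccZccccc ⇒ eeecccyccccc

S ⇒ eSc   [S -> e S c]
eSc ⇒ eeScc   [S -> e S c]
eeScc ⇒ eeeSccc   [S -> e S c]
eeeSccc ⇒ eeecZccc   [S -> c Z]
eeecZccc ⇒ eeeccZcccc   [Z -> c Z c]
eeeccZcccc ⇒ eeecccZccccc   [Z -> c Z c]
eeecccZccccc ⇒ eeecccyccccc   [Z -> y]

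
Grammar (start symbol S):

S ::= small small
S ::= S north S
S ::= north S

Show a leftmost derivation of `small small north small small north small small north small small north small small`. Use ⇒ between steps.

S ⇒ S north S   [S ::= S north S]
S north S ⇒ S north S north S   [S ::= S north S]
S north S north S ⇒ S north S north S north S   [S ::= S north S]
S north S north S north S ⇒ small small north S north S north S   [S ::= small small]
small small north S north S north S ⇒ small small north S north S north S north S   [S ::= S north S]
small small north S north S north S north S ⇒ small small north small small north S north S north S   [S ::= small small]
small small north small small north S north S north S ⇒ small small north small small north small small north S north S   [S ::= small small]
small small north small small north small small north S north S ⇒ small small north small small north small small north small small north S   [S ::= small small]
small small north small small north small small north small small north S ⇒ small small north small small north small small north small small north small small   [S ::= small small]

S ⇒ S north S ⇒ S north S north S ⇒ S north S north S north S ⇒ small small north S north S north S ⇒ small small north S north S north S north S ⇒ small small north small small north S north S north S ⇒ small small north small small north small small north S north S ⇒ small small north small small north small small north small small north S ⇒ small small north small small north small small north small small north small small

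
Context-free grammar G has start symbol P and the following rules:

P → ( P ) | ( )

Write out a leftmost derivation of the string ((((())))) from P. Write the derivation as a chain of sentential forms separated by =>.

P => (P) => ((P)) => (((P))) => ((((P)))) => ((((()))))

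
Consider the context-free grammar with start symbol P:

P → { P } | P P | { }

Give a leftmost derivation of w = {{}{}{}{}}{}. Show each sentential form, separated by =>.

P => PP   [P → P P]
PP => {P}P   [P → { P }]
{P}P => {PP}P   [P → P P]
{PP}P => {PPP}P   [P → P P]
{PPP}P => {{}PP}P   [P → { }]
{{}PP}P => {{}PPP}P   [P → P P]
{{}PPP}P => {{}{}PP}P   [P → { }]
{{}{}PP}P => {{}{}{}P}P   [P → { }]
{{}{}{}P}P => {{}{}{}{}}P   [P → { }]
{{}{}{}{}}P => {{}{}{}{}}{}   [P → { }]

P=>PP=>{P}P=>{PP}P=>{PPP}P=>{{}PP}P=>{{}PPP}P=>{{}{}PP}P=>{{}{}{}P}P=>{{}{}{}{}}P=>{{}{}{}{}}{}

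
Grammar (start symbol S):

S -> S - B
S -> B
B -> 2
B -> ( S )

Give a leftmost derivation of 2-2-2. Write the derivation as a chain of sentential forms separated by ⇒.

S ⇒ S-B ⇒ S-B-B ⇒ B-B-B ⇒ 2-B-B ⇒ 2-2-B ⇒ 2-2-2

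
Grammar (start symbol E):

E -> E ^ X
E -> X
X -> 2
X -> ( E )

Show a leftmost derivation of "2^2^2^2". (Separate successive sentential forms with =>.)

E => E^X   [E -> E ^ X]
E^X => E^X^X   [E -> E ^ X]
E^X^X => E^X^X^X   [E -> E ^ X]
E^X^X^X => X^X^X^X   [E -> X]
X^X^X^X => 2^X^X^X   [X -> 2]
2^X^X^X => 2^2^X^X   [X -> 2]
2^2^X^X => 2^2^2^X   [X -> 2]
2^2^2^X => 2^2^2^2   [X -> 2]

E => E^X => E^X^X => E^X^X^X => X^X^X^X => 2^X^X^X => 2^2^X^X => 2^2^2^X => 2^2^2^2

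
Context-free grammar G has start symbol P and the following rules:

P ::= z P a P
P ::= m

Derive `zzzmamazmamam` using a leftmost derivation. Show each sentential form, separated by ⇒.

P ⇒ zPaP ⇒ zzPaPaP ⇒ zzzPaPaPaP ⇒ zzzmaPaPaP ⇒ zzzmamaPaP ⇒ zzzmamazPaPaP ⇒ zzzmamazmaPaP ⇒ zzzmamazmamaP ⇒ zzzmamazmamam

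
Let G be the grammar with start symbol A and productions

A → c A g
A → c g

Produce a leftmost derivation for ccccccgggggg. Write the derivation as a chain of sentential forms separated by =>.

A => cAg => ccAgg => cccAggg => ccccAgggg => cccccAggggg => ccccccgggggg

A => cAg   [A → c A g]
cAg => ccAgg   [A → c A g]
ccAgg => cccAggg   [A → c A g]
cccAggg => ccccAgggg   [A → c A g]
ccccAgggg => cccccAggggg   [A → c A g]
cccccAggggg => ccccccgggggg   [A → c g]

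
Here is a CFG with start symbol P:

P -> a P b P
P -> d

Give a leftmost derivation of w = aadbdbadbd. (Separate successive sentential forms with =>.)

P => aPbP   [P -> a P b P]
aPbP => aaPbPbP   [P -> a P b P]
aaPbPbP => aadbPbP   [P -> d]
aadbPbP => aadbdbP   [P -> d]
aadbdbP => aadbdbaPbP   [P -> a P b P]
aadbdbaPbP => aadbdbadbP   [P -> d]
aadbdbadbP => aadbdbadbd   [P -> d]

P=>aPbP=>aaPbPbP=>aadbPbP=>aadbdbP=>aadbdbaPbP=>aadbdbadbP=>aadbdbadbd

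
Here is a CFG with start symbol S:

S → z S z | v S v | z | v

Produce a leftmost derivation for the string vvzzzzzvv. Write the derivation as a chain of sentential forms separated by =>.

S => vSv   [S → v S v]
vSv => vvSvv   [S → v S v]
vvSvv => vvzSzvv   [S → z S z]
vvzSzvv => vvzzSzzvv   [S → z S z]
vvzzSzzvv => vvzzzzzvv   [S → z]

S => vSv => vvSvv => vvzSzvv => vvzzSzzvv => vvzzzzzvv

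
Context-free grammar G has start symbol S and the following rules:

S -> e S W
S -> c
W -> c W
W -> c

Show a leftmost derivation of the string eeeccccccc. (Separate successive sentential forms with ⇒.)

S ⇒ eSW ⇒ eeSWW ⇒ eeeSWWW ⇒ eeecWWW ⇒ eeeccWW ⇒ eeecccW ⇒ eeeccccW ⇒ eeecccccW ⇒ eeeccccccW ⇒ eeeccccccc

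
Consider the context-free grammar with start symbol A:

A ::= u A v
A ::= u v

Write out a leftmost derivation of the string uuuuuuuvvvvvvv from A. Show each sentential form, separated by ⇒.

A ⇒ uAv   [A ::= u A v]
uAv ⇒ uuAvv   [A ::= u A v]
uuAvv ⇒ uuuAvvv   [A ::= u A v]
uuuAvvv ⇒ uuuuAvvvv   [A ::= u A v]
uuuuAvvvv ⇒ uuuuuAvvvvv   [A ::= u A v]
uuuuuAvvvvv ⇒ uuuuuuAvvvvvv   [A ::= u A v]
uuuuuuAvvvvvv ⇒ uuuuuuuvvvvvvv   [A ::= u v]

A ⇒ uAv ⇒ uuAvv ⇒ uuuAvvv ⇒ uuuuAvvvv ⇒ uuuuuAvvvvv ⇒ uuuuuuAvvvvvv ⇒ uuuuuuuvvvvvvv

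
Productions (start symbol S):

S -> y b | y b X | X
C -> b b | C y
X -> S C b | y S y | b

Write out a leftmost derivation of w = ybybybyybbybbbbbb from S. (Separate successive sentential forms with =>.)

S => ybX   [S -> y b X]
ybX => ybSCb   [X -> S C b]
ybSCb => ybybXCb   [S -> y b X]
ybybXCb => ybybSCbCb   [X -> S C b]
ybybSCbCb => ybybybXCbCb   [S -> y b X]
ybybybXCbCb => ybybybySyCbCb   [X -> y S y]
ybybybySyCbCb => ybybybyybXyCbCb   [S -> y b X]
ybybybyybXyCbCb => ybybybyybbyCbCb   [X -> b]
ybybybyybbyCbCb => ybybybyybbybbbCb   [C -> b b]
ybybybyybbybbbCb => ybybybyybbybbbbbb   [C -> b b]

S => ybX => ybSCb => ybybXCb => ybybSCbCb => ybybybXCbCb => ybybybySyCbCb => ybybybyybXyCbCb => ybybybyybbyCbCb => ybybybyybbybbbCb => ybybybyybbybbbbbb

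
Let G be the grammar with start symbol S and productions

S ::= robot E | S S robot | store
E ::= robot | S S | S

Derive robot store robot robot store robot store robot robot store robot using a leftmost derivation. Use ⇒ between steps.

S ⇒ S S robot ⇒ robot E S robot ⇒ robot S S robot ⇒ robot S S robot S robot ⇒ robot store S robot S robot ⇒ robot store S S robot robot S robot ⇒ robot store S S robot S robot robot S robot ⇒ robot store robot E S robot S robot robot S robot ⇒ robot store robot robot S robot S robot robot S robot ⇒ robot store robot robot store robot S robot robot S robot ⇒ robot store robot robot store robot store robot robot S robot ⇒ robot store robot robot store robot store robot robot store robot

S ⇒ S S robot   [S ::= S S robot]
S S robot ⇒ robot E S robot   [S ::= robot E]
robot E S robot ⇒ robot S S robot   [E ::= S]
robot S S robot ⇒ robot S S robot S robot   [S ::= S S robot]
robot S S robot S robot ⇒ robot store S robot S robot   [S ::= store]
robot store S robot S robot ⇒ robot store S S robot robot S robot   [S ::= S S robot]
robot store S S robot robot S robot ⇒ robot store S S robot S robot robot S robot   [S ::= S S robot]
robot store S S robot S robot robot S robot ⇒ robot store robot E S robot S robot robot S robot   [S ::= robot E]
robot store robot E S robot S robot robot S robot ⇒ robot store robot robot S robot S robot robot S robot   [E ::= robot]
robot store robot robot S robot S robot robot S robot ⇒ robot store robot robot store robot S robot robot S robot   [S ::= store]
robot store robot robot store robot S robot robot S robot ⇒ robot store robot robot store robot store robot robot S robot   [S ::= store]
robot store robot robot store robot store robot robot S robot ⇒ robot store robot robot store robot store robot robot store robot   [S ::= store]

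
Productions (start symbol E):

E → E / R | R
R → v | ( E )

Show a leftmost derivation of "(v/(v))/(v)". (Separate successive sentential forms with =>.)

E=>E/R=>R/R=>(E)/R=>(E/R)/R=>(R/R)/R=>(v/R)/R=>(v/(E))/R=>(v/(R))/R=>(v/(v))/R=>(v/(v))/(E)=>(v/(v))/(R)=>(v/(v))/(v)

E => E/R   [E → E / R]
E/R => R/R   [E → R]
R/R => (E)/R   [R → ( E )]
(E)/R => (E/R)/R   [E → E / R]
(E/R)/R => (R/R)/R   [E → R]
(R/R)/R => (v/R)/R   [R → v]
(v/R)/R => (v/(E))/R   [R → ( E )]
(v/(E))/R => (v/(R))/R   [E → R]
(v/(R))/R => (v/(v))/R   [R → v]
(v/(v))/R => (v/(v))/(E)   [R → ( E )]
(v/(v))/(E) => (v/(v))/(R)   [E → R]
(v/(v))/(R) => (v/(v))/(v)   [R → v]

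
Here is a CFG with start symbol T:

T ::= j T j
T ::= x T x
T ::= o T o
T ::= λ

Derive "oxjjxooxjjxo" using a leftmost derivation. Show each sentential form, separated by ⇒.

T⇒oTo⇒oxTxo⇒oxjTjxo⇒oxjjTjjxo⇒oxjjxTxjjxo⇒oxjjxoToxjjxo⇒oxjjxooxjjxo

T ⇒ oTo   [T ::= o T o]
oTo ⇒ oxTxo   [T ::= x T x]
oxTxo ⇒ oxjTjxo   [T ::= j T j]
oxjTjxo ⇒ oxjjTjjxo   [T ::= j T j]
oxjjTjjxo ⇒ oxjjxTxjjxo   [T ::= x T x]
oxjjxTxjjxo ⇒ oxjjxoToxjjxo   [T ::= o T o]
oxjjxoToxjjxo ⇒ oxjjxooxjjxo   [T ::= λ]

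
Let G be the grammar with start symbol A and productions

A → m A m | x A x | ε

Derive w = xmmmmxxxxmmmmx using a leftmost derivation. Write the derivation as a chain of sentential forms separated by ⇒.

A ⇒ xAx ⇒ xmAmx ⇒ xmmAmmx ⇒ xmmmAmmmx ⇒ xmmmmAmmmmx ⇒ xmmmmxAxmmmmx ⇒ xmmmmxxAxxmmmmx ⇒ xmmmmxxxxmmmmx

A ⇒ xAx   [A → x A x]
xAx ⇒ xmAmx   [A → m A m]
xmAmx ⇒ xmmAmmx   [A → m A m]
xmmAmmx ⇒ xmmmAmmmx   [A → m A m]
xmmmAmmmx ⇒ xmmmmAmmmmx   [A → m A m]
xmmmmAmmmmx ⇒ xmmmmxAxmmmmx   [A → x A x]
xmmmmxAxmmmmx ⇒ xmmmmxxAxxmmmmx   [A → x A x]
xmmmmxxAxxmmmmx ⇒ xmmmmxxxxmmmmx   [A → ε]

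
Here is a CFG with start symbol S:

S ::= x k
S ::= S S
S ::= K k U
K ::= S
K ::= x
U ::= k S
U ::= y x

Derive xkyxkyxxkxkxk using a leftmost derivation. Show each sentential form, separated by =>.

S => SS => SSS => SSSS => KkUSSS => SkUSSS => KkUkUSSS => xkUkUSSS => xkyxkUSSS => xkyxkyxSSS => xkyxkyxxkSS => xkyxkyxxkxkS => xkyxkyxxkxkxk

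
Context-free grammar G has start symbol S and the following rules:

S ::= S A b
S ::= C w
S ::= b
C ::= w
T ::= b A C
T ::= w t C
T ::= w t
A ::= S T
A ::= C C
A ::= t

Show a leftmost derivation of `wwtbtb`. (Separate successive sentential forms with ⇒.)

S ⇒ SAb ⇒ SAbAb ⇒ CwAbAb ⇒ wwAbAb ⇒ wwtbAb ⇒ wwtbtb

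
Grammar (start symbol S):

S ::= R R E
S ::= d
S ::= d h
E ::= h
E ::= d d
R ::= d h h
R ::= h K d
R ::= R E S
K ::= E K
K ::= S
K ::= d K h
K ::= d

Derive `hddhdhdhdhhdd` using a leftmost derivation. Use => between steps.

S => RRE   [S ::= R R E]
RRE => RESRE   [R ::= R E S]
RESRE => hKdESRE   [R ::= h K d]
hKdESRE => hdKhdESRE   [K ::= d K h]
hdKhdESRE => hddhdESRE   [K ::= d]
hddhdESRE => hddhdhSRE   [E ::= h]
hddhdhSRE => hddhdhdhRE   [S ::= d h]
hddhdhdhRE => hddhdhdhdhhE   [R ::= d h h]
hddhdhdhdhhE => hddhdhdhdhhdd   [E ::= d d]

S => RRE => RESRE => hKdESRE => hdKhdESRE => hddhdESRE => hddhdhSRE => hddhdhdhRE => hddhdhdhdhhE => hddhdhdhdhhdd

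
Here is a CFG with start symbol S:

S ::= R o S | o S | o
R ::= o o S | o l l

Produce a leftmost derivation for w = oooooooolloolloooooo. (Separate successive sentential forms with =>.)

S => RoS => ooSoS => oooSoS => ooooSoS => ooooRoSoS => ooooooSoSoS => oooooooSoSoS => oooooooRoSoSoS => oooooooolloSoSoS => oooooooolloRoSoSoS => oooooooolloolloSoSoS => oooooooolloolloooSoS => oooooooolloolloooooS => oooooooolloolloooooo

S => RoS   [S ::= R o S]
RoS => ooSoS   [R ::= o o S]
ooSoS => oooSoS   [S ::= o S]
oooSoS => ooooSoS   [S ::= o S]
ooooSoS => ooooRoSoS   [S ::= R o S]
ooooRoSoS => ooooooSoSoS   [R ::= o o S]
ooooooSoSoS => oooooooSoSoS   [S ::= o S]
oooooooSoSoS => oooooooRoSoSoS   [S ::= R o S]
oooooooRoSoSoS => oooooooolloSoSoS   [R ::= o l l]
oooooooolloSoSoS => oooooooolloRoSoSoS   [S ::= R o S]
oooooooolloRoSoSoS => oooooooolloolloSoSoS   [R ::= o l l]
oooooooolloolloSoSoS => oooooooolloolloooSoS   [S ::= o]
oooooooolloolloooSoS => oooooooolloolloooooS   [S ::= o]
oooooooolloolloooooS => oooooooolloolloooooo   [S ::= o]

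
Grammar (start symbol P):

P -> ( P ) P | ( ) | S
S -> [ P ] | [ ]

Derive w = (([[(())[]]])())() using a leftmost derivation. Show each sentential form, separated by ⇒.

P ⇒ (P)P ⇒ ((P)P)P ⇒ ((S)P)P ⇒ (([P])P)P ⇒ (([S])P)P ⇒ (([[P]])P)P ⇒ (([[(P)P]])P)P ⇒ (([[(())P]])P)P ⇒ (([[(())S]])P)P ⇒ (([[(())[]]])P)P ⇒ (([[(())[]]])())P ⇒ (([[(())[]]])())()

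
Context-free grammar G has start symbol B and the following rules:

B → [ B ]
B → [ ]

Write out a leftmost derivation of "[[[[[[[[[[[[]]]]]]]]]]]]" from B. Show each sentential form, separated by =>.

B => [B]   [B → [ B ]]
[B] => [[B]]   [B → [ B ]]
[[B]] => [[[B]]]   [B → [ B ]]
[[[B]]] => [[[[B]]]]   [B → [ B ]]
[[[[B]]]] => [[[[[B]]]]]   [B → [ B ]]
[[[[[B]]]]] => [[[[[[B]]]]]]   [B → [ B ]]
[[[[[[B]]]]]] => [[[[[[[B]]]]]]]   [B → [ B ]]
[[[[[[[B]]]]]]] => [[[[[[[[B]]]]]]]]   [B → [ B ]]
[[[[[[[[B]]]]]]]] => [[[[[[[[[B]]]]]]]]]   [B → [ B ]]
[[[[[[[[[B]]]]]]]]] => [[[[[[[[[[B]]]]]]]]]]   [B → [ B ]]
[[[[[[[[[[B]]]]]]]]]] => [[[[[[[[[[[B]]]]]]]]]]]   [B → [ B ]]
[[[[[[[[[[[B]]]]]]]]]]] => [[[[[[[[[[[[]]]]]]]]]]]]   [B → [ ]]

B => [B] => [[B]] => [[[B]]] => [[[[B]]]] => [[[[[B]]]]] => [[[[[[B]]]]]] => [[[[[[[B]]]]]]] => [[[[[[[[B]]]]]]]] => [[[[[[[[[B]]]]]]]]] => [[[[[[[[[[B]]]]]]]]]] => [[[[[[[[[[[B]]]]]]]]]]] => [[[[[[[[[[[[]]]]]]]]]]]]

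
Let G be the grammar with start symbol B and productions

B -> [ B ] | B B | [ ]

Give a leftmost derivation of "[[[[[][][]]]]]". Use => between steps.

B => [B] => [[B]] => [[[B]]] => [[[[B]]]] => [[[[BB]]]] => [[[[BBB]]]] => [[[[[]BB]]]] => [[[[[][]B]]]] => [[[[[][][]]]]]

B => [B]   [B -> [ B ]]
[B] => [[B]]   [B -> [ B ]]
[[B]] => [[[B]]]   [B -> [ B ]]
[[[B]]] => [[[[B]]]]   [B -> [ B ]]
[[[[B]]]] => [[[[BB]]]]   [B -> B B]
[[[[BB]]]] => [[[[BBB]]]]   [B -> B B]
[[[[BBB]]]] => [[[[[]BB]]]]   [B -> [ ]]
[[[[[]BB]]]] => [[[[[][]B]]]]   [B -> [ ]]
[[[[[][]B]]]] => [[[[[][][]]]]]   [B -> [ ]]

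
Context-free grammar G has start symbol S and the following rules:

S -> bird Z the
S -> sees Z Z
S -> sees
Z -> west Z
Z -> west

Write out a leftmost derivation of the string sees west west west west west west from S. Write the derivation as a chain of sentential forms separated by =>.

S => sees Z Z => sees west Z Z => sees west west Z Z => sees west west west Z => sees west west west west Z => sees west west west west west Z => sees west west west west west west

S => sees Z Z   [S -> sees Z Z]
sees Z Z => sees west Z Z   [Z -> west Z]
sees west Z Z => sees west west Z Z   [Z -> west Z]
sees west west Z Z => sees west west west Z   [Z -> west]
sees west west west Z => sees west west west west Z   [Z -> west Z]
sees west west west west Z => sees west west west west west Z   [Z -> west Z]
sees west west west west west Z => sees west west west west west west   [Z -> west]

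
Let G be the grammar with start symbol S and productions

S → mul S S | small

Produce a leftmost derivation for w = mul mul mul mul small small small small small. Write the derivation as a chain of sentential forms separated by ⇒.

S ⇒ mul S S   [S → mul S S]
mul S S ⇒ mul mul S S S   [S → mul S S]
mul mul S S S ⇒ mul mul mul S S S S   [S → mul S S]
mul mul mul S S S S ⇒ mul mul mul mul S S S S S   [S → mul S S]
mul mul mul mul S S S S S ⇒ mul mul mul mul small S S S S   [S → small]
mul mul mul mul small S S S S ⇒ mul mul mul mul small small S S S   [S → small]
mul mul mul mul small small S S S ⇒ mul mul mul mul small small small S S   [S → small]
mul mul mul mul small small small S S ⇒ mul mul mul mul small small small small S   [S → small]
mul mul mul mul small small small small S ⇒ mul mul mul mul small small small small small   [S → small]

S ⇒ mul S S ⇒ mul mul S S S ⇒ mul mul mul S S S S ⇒ mul mul mul mul S S S S S ⇒ mul mul mul mul small S S S S ⇒ mul mul mul mul small small S S S ⇒ mul mul mul mul small small small S S ⇒ mul mul mul mul small small small small S ⇒ mul mul mul mul small small small small small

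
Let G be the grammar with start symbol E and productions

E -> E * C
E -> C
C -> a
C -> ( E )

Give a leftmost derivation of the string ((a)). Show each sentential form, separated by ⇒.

E ⇒ C   [E -> C]
C ⇒ (E)   [C -> ( E )]
(E) ⇒ (C)   [E -> C]
(C) ⇒ ((E))   [C -> ( E )]
((E)) ⇒ ((C))   [E -> C]
((C)) ⇒ ((a))   [C -> a]

E⇒C⇒(E)⇒(C)⇒((E))⇒((C))⇒((a))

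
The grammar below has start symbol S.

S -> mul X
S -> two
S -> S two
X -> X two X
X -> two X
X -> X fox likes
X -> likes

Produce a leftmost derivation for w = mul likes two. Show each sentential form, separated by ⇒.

S ⇒ S two   [S -> S two]
S two ⇒ mul X two   [S -> mul X]
mul X two ⇒ mul likes two   [X -> likes]

S ⇒ S two ⇒ mul X two ⇒ mul likes two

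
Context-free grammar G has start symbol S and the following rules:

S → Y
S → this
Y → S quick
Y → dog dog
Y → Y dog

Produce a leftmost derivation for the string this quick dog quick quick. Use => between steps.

S => Y => S quick => Y quick => S quick quick => Y quick quick => Y dog quick quick => S quick dog quick quick => this quick dog quick quick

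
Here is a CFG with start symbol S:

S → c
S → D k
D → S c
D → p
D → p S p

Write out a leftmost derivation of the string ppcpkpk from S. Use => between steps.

S => Dk   [S → D k]
Dk => pSpk   [D → p S p]
pSpk => pDkpk   [S → D k]
pDkpk => ppSpkpk   [D → p S p]
ppSpkpk => ppcpkpk   [S → c]

S => Dk => pSpk => pDkpk => ppSpkpk => ppcpkpk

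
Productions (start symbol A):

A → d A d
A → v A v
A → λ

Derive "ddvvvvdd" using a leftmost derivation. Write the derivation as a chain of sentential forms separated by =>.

A => dAd   [A → d A d]
dAd => ddAdd   [A → d A d]
ddAdd => ddvAvdd   [A → v A v]
ddvAvdd => ddvvAvvdd   [A → v A v]
ddvvAvvdd => ddvvvvdd   [A → λ]

A => dAd => ddAdd => ddvAvdd => ddvvAvvdd => ddvvvvdd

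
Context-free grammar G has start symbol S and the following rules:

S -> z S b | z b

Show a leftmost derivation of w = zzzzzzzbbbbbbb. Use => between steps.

S=>zSb=>zzSbb=>zzzSbbb=>zzzzSbbbb=>zzzzzSbbbbb=>zzzzzzSbbbbbb=>zzzzzzzbbbbbbb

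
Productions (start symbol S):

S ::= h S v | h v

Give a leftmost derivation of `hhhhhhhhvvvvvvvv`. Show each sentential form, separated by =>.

S => hSv   [S ::= h S v]
hSv => hhSvv   [S ::= h S v]
hhSvv => hhhSvvv   [S ::= h S v]
hhhSvvv => hhhhSvvvv   [S ::= h S v]
hhhhSvvvv => hhhhhSvvvvv   [S ::= h S v]
hhhhhSvvvvv => hhhhhhSvvvvvv   [S ::= h S v]
hhhhhhSvvvvvv => hhhhhhhSvvvvvvv   [S ::= h S v]
hhhhhhhSvvvvvvv => hhhhhhhhvvvvvvvv   [S ::= h v]

S => hSv => hhSvv => hhhSvvv => hhhhSvvvv => hhhhhSvvvvv => hhhhhhSvvvvvv => hhhhhhhSvvvvvvv => hhhhhhhhvvvvvvvv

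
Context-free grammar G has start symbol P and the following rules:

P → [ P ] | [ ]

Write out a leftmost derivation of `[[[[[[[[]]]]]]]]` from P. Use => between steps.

P=>[P]=>[[P]]=>[[[P]]]=>[[[[P]]]]=>[[[[[P]]]]]=>[[[[[[P]]]]]]=>[[[[[[[P]]]]]]]=>[[[[[[[[]]]]]]]]

P => [P]   [P → [ P ]]
[P] => [[P]]   [P → [ P ]]
[[P]] => [[[P]]]   [P → [ P ]]
[[[P]]] => [[[[P]]]]   [P → [ P ]]
[[[[P]]]] => [[[[[P]]]]]   [P → [ P ]]
[[[[[P]]]]] => [[[[[[P]]]]]]   [P → [ P ]]
[[[[[[P]]]]]] => [[[[[[[P]]]]]]]   [P → [ P ]]
[[[[[[[P]]]]]]] => [[[[[[[[]]]]]]]]   [P → [ ]]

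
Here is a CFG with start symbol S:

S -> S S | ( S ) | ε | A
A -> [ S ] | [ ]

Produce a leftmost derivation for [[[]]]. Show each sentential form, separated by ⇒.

S ⇒ SS   [S -> S S]
SS ⇒ AS   [S -> A]
AS ⇒ [S]S   [A -> [ S ]]
[S]S ⇒ [A]S   [S -> A]
[A]S ⇒ [[S]]S   [A -> [ S ]]
[[S]]S ⇒ [[A]]S   [S -> A]
[[A]]S ⇒ [[[S]]]S   [A -> [ S ]]
[[[S]]]S ⇒ [[[]]]S   [S -> ε]
[[[]]]S ⇒ [[[]]]   [S -> ε]

S ⇒ SS ⇒ AS ⇒ [S]S ⇒ [A]S ⇒ [[S]]S ⇒ [[A]]S ⇒ [[[S]]]S ⇒ [[[]]]S ⇒ [[[]]]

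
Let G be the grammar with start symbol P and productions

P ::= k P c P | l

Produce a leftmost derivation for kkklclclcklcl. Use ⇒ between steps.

P⇒kPcP⇒kkPcPcP⇒kkkPcPcPcP⇒kkklcPcPcP⇒kkklclcPcP⇒kkklclclcP⇒kkklclclckPcP⇒kkklclclcklcP⇒kkklclclcklcl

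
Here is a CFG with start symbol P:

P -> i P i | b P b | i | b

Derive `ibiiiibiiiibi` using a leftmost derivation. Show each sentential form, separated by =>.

P => iPi => ibPbi => ibiPibi => ibiiPiibi => ibiiiPiiibi => ibiiiiPiiiibi => ibiiiibiiiibi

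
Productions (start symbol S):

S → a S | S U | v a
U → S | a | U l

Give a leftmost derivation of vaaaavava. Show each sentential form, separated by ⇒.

S⇒SU⇒vaU⇒vaS⇒vaaS⇒vaaaS⇒vaaaSU⇒vaaaaSU⇒vaaaavaU⇒vaaaavaS⇒vaaaavava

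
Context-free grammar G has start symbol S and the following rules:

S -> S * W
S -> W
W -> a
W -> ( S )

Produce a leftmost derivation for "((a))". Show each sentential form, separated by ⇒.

S ⇒ W   [S -> W]
W ⇒ (S)   [W -> ( S )]
(S) ⇒ (W)   [S -> W]
(W) ⇒ ((S))   [W -> ( S )]
((S)) ⇒ ((W))   [S -> W]
((W)) ⇒ ((a))   [W -> a]

S ⇒ W ⇒ (S) ⇒ (W) ⇒ ((S)) ⇒ ((W)) ⇒ ((a))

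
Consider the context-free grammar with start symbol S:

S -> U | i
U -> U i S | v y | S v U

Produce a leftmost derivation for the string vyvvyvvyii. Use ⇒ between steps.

S⇒U⇒UiS⇒SvUiS⇒UvUiS⇒SvUvUiS⇒UvUvUiS⇒vyvUvUiS⇒vyvvyvUiS⇒vyvvyvvyiS⇒vyvvyvvyii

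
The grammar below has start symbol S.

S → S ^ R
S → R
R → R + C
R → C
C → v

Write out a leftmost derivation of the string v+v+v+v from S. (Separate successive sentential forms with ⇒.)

S ⇒ R ⇒ R+C ⇒ R+C+C ⇒ R+C+C+C ⇒ C+C+C+C ⇒ v+C+C+C ⇒ v+v+C+C ⇒ v+v+v+C ⇒ v+v+v+v

S ⇒ R   [S → R]
R ⇒ R+C   [R → R + C]
R+C ⇒ R+C+C   [R → R + C]
R+C+C ⇒ R+C+C+C   [R → R + C]
R+C+C+C ⇒ C+C+C+C   [R → C]
C+C+C+C ⇒ v+C+C+C   [C → v]
v+C+C+C ⇒ v+v+C+C   [C → v]
v+v+C+C ⇒ v+v+v+C   [C → v]
v+v+v+C ⇒ v+v+v+v   [C → v]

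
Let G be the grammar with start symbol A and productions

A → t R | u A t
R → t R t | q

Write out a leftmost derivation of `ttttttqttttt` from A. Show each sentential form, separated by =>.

A => tR => ttRt => tttRtt => ttttRttt => tttttRtttt => ttttttRttttt => ttttttqttttt

A => tR   [A → t R]
tR => ttRt   [R → t R t]
ttRt => tttRtt   [R → t R t]
tttRtt => ttttRttt   [R → t R t]
ttttRttt => tttttRtttt   [R → t R t]
tttttRtttt => ttttttRttttt   [R → t R t]
ttttttRttttt => ttttttqttttt   [R → q]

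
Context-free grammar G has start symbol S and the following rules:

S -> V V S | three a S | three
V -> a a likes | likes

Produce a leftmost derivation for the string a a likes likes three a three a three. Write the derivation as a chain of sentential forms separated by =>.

S => V V S => a a likes V S => a a likes likes S => a a likes likes three a S => a a likes likes three a three a S => a a likes likes three a three a three

S => V V S   [S -> V V S]
V V S => a a likes V S   [V -> a a likes]
a a likes V S => a a likes likes S   [V -> likes]
a a likes likes S => a a likes likes three a S   [S -> three a S]
a a likes likes three a S => a a likes likes three a three a S   [S -> three a S]
a a likes likes three a three a S => a a likes likes three a three a three   [S -> three]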